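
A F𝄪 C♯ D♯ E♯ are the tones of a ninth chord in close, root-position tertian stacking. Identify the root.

D♯

Stacking in thirds gives D♯ – F𝄪 – A – C♯ – E♯, so D♯ is the root — D♯ dominant ninth flat five.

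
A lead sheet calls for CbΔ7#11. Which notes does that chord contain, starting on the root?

Cb, Eb, Gb, Bb, F

CbΔ7#11: major seventh sharp eleven on Cb.
Root: Cb
Major 3rd (3rd): Eb
Perfect 5th (5th): Gb
Major 7th (7th): Bb
Augmented 11th (11th): F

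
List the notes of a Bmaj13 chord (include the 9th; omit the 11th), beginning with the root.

B, D♯, F♯, A♯, C♯, G♯

Bmaj13 is a major thirteenth built on B.
B — root
D♯ — major 3rd
F♯ — perfect 5th
A♯ — major 7th
C♯ — major 9th
G♯ — major 13th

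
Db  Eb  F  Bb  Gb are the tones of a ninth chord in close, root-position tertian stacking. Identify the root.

Stacking in thirds gives Eb – Gb – Bb – Db – F, so Eb is the root — Eb minor ninth.

Eb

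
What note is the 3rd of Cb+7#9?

Root of Cb+7#9 = Cb. The 3rd is a major 3rd: Cb up a major 3rd → Eb.

Eb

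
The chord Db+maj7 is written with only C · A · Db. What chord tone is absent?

Db+maj7 = Db, F, A, C. The voicing lacks the 3rd (major 3rd), F.

F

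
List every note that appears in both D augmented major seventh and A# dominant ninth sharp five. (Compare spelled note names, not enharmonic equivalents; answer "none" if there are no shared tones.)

D augmented major seventh = D, F#, A#, C#.
A# dominant ninth sharp five = A#, C##, E##, G#, B#.
Shared: A#.

A#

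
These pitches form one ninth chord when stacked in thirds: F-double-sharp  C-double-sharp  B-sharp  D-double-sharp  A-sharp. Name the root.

Arranged so that each adjacent pair is a third by letter name: B-sharp – D-double-sharp – F-double-sharp – A-sharp – C-double-sharp.
The bottom of that stack, B-sharp, is the root (this is B-sharp dominant ninth).

B-sharp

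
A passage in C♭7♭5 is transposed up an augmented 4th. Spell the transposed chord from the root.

F  A  C♭  E♭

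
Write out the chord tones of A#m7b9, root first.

A#m7b9: minor seventh flat nine on A#.
Root: A#
Minor 3rd (3rd): C#
Perfect 5th (5th): E#
Minor 7th (7th): G#
Minor 9th (9th): B

A#  C#  E#  G#  B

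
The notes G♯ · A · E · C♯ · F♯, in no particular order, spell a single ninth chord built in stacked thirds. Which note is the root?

F♯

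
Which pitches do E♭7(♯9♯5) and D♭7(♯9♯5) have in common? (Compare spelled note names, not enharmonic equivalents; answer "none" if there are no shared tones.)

E♭7(♯9♯5): Eb G B Db F#
D♭7(♯9♯5): Db F A Cb E
Common to both → Db.

Db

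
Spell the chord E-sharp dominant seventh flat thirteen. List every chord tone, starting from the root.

E#, G##, B#, D#, C#

E-sharp dominant seventh flat thirteen is a dominant seventh flat thirteen built on E#.
- root: E#
- major 3rd: G##
- perfect 5th: B#
- minor 7th: D#
- minor 13th: C#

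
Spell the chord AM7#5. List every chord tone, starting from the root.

AM7#5: augmented major seventh on A.
- root: A
- major 3rd: C♯
- augmented 5th: E♯
- major 7th: G♯

A, C♯, E♯, G♯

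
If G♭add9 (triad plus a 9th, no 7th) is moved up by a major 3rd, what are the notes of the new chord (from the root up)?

Bb  D  F  C

Gb up a major 3rd → Bb. New chord: Bb added-ninth.
Bb — root
D — major 3rd
F — perfect 5th
C — major 9th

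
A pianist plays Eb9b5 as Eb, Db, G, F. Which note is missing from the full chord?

The full Eb9b5 chord is Eb, G, Bbb, Db, F.
Comparing with the voicing, the diminished 5th (5th) — Bbb — is absent.

Bbb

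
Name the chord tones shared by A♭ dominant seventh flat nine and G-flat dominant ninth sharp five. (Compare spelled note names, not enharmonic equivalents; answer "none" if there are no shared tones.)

A♭ dominant seventh flat nine = A-flat, C, E-flat, G-flat, B-double-flat.
G-flat dominant ninth sharp five = G-flat, B-flat, D, F-flat, A-flat.
Shared: A-flat, G-flat.

A-flat, G-flat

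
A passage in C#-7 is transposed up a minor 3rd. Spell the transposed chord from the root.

A minor 3rd up from C# is E, so the new chord is E minor seventh.
Root: E
Minor 3rd (3rd): G
Perfect 5th (5th): B
Minor 7th (7th): D

E  G  B  D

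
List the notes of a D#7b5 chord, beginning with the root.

D#7b5: dominant seventh flat five on D#.
root → D#
3rd (major 3rd) → F##
5th (diminished 5th) → A
7th (minor 7th) → C#

D#, F##, A, C#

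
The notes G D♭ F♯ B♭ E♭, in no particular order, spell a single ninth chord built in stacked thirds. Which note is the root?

Stacking in thirds gives E♭ – G – B♭ – D♭ – F♯, so E♭ is the root — E♭ dominant seventh sharp nine.

E♭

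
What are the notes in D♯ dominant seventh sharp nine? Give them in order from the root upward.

D-sharp  F-double-sharp  A-sharp  C-sharp  E-double-sharp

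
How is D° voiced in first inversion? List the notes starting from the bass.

D° = D–F–Ab; first inversion → third (F) lowest.

F Ab D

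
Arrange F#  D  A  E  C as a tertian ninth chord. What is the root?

Arranged so that each adjacent pair is a third by letter name: D – F# – A – C – E.
The bottom of that stack, D, is the root (this is D dominant ninth).

D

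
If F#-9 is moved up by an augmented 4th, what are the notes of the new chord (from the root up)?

Transposed root: F# → B# (augmented 4th up). So we spell B# minor ninth:
root → B#
3rd (minor 3rd) → D#
5th (perfect 5th) → F##
7th (minor 7th) → A#
9th (major 9th) → C##

B#, D#, F##, A#, C##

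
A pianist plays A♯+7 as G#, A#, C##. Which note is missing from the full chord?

E##

The full A♯+7 chord is A#, C##, E##, G#.
Comparing with the voicing, the augmented 5th (5th) — E## — is absent.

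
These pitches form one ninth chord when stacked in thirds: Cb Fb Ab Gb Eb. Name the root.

Fb

Arranged so that each adjacent pair is a third by letter name: Fb – Ab – Cb – Eb – Gb.
The bottom of that stack, Fb, is the root (this is Fb major ninth).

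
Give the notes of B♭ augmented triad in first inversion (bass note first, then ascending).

B♭ augmented triad = B-flat–D–F-sharp; first inversion → third (D) lowest.

D, F-sharp, B-flat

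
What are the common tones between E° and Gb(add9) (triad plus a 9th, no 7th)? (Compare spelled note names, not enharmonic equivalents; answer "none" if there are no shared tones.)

Bb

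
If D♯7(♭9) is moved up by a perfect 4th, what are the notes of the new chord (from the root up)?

D♯ up a perfect 4th → G♯. New chord: G♯ dominant seventh flat nine.
G♯ — root
B♯ — major 3rd
D♯ — perfect 5th
F♯ — minor 7th
A — minor 9th

G♯ B♯ D♯ F♯ A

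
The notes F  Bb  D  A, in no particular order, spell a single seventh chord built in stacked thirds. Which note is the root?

Bb

Stacking in thirds gives Bb – D – F – A, so Bb is the root — Bb major seventh.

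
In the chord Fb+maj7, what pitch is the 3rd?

Ab

Fb+maj7 is built on Fb; its 3rd is a major 3rd above the root.
A third above F uses the letter A, and the major 3rd above Fb is Ab.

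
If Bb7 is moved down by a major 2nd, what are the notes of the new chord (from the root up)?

Ab, C, Eb, Gb

Transposed root: Bb → Ab (major 2nd down). So we spell Ab dominant seventh:
- root: Ab
- major 3rd: C
- perfect 5th: Eb
- minor 7th: Gb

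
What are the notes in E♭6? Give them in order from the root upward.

Eb, G, Bb, C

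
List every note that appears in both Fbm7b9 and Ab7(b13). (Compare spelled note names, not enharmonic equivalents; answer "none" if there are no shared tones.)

Fbm7b9: Fb Abb Cb Ebb Gbb
Ab7(b13): Ab C Eb Gb Fb
Common to both → Fb.

Fb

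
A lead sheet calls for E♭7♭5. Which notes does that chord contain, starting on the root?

Eb – G – Bbb – Db

E♭7♭5 is a dominant seventh flat five built on Eb.
root → Eb
3rd (major 3rd) → G
5th (diminished 5th) → Bbb
7th (minor 7th) → Db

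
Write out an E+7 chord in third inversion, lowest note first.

D, E, G#, B#

In root position, E+7 is E–G#–B#–D.
Third inversion puts the seventh (D) in the bass.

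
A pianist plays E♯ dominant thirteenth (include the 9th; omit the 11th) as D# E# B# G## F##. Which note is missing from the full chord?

The full E♯ dominant thirteenth chord is E#, G##, B#, D#, F##, C##.
Comparing with the voicing, the major 13th (13th) — C## — is absent.

C##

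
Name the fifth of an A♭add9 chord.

A♭add9 is built on A♭; its 5th is a perfect 5th above the root.
A fifth above A uses the letter E, and the perfect 5th above A♭ is E♭.

E♭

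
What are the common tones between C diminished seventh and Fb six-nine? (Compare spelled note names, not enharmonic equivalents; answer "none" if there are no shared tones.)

G-flat

C diminished seventh = C, E-flat, G-flat, B-double-flat.
Fb six-nine = F-flat, A-flat, C-flat, D-flat, G-flat.
Shared: G-flat.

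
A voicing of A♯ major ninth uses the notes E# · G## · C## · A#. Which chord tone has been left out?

B#

A♯ major ninth = A#, C##, E#, G##, B#. The voicing lacks the 9th (major 9th), B#.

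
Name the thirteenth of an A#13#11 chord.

F##

Root of A#13#11 = A#. The 13th is a major 13th: A# up a major 13th → F##.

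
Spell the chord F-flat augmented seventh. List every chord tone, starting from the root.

F-flat augmented seventh: augmented seventh on F-flat.
root → F-flat
3rd (major 3rd) → A-flat
5th (augmented 5th) → C
7th (minor 7th) → E-double-flat

F-flat  A-flat  C  E-double-flat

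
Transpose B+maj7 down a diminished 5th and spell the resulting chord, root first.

E♯, G𝄪, B𝄪, D𝄪

B down a diminished 5th → E♯. New chord: E♯ augmented major seventh.
Root: E♯
Major 3rd (3rd): G𝄪
Augmented 5th (5th): B𝄪
Major 7th (7th): D𝄪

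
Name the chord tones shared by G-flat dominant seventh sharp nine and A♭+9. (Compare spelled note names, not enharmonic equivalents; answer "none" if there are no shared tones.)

G-flat dominant seventh sharp nine = Gb, Bb, Db, Fb, A.
A♭+9 = Ab, C, E, Gb, Bb.
Shared: Gb, Bb.

Gb – Bb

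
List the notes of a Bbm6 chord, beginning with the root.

B♭ D♭ F G

Bbm6 is a minor sixth built on B♭.
root → B♭
3rd (minor 3rd) → D♭
5th (perfect 5th) → F
6th (major 6th) → G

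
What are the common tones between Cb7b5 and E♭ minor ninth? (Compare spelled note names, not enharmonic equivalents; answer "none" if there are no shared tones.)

Cb7b5 = Cb, Eb, Gbb, Bbb.
E♭ minor ninth = Eb, Gb, Bb, Db, F.
Shared: Eb.

Eb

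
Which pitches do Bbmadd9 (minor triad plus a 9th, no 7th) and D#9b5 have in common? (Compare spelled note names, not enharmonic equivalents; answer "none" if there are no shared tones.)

none

Bbmadd9: Bb Db F C
D#9b5: D# F## A C# E#
Common to both → none.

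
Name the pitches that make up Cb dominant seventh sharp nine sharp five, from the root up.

C♭ E♭ G B𝄫 D

Cb dominant seventh sharp nine sharp five: dominant seventh sharp nine sharp five on C♭.
- root: C♭
- major 3rd: E♭
- augmented 5th: G
- minor 7th: B𝄫
- augmented 9th: D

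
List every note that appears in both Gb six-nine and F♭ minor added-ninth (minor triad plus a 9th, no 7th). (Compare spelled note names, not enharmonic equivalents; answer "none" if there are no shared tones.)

Gb six-nine = G-flat, B-flat, D-flat, E-flat, A-flat.
F♭ minor added-ninth = F-flat, A-double-flat, C-flat, G-flat.
Shared: G-flat.

G-flat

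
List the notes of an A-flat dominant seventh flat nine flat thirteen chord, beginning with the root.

A-flat dominant seventh flat nine flat thirteen is a dominant seventh flat nine flat thirteen built on Ab.
root → Ab
3rd (major 3rd) → C
5th (perfect 5th) → Eb
7th (minor 7th) → Gb
9th (minor 9th) → Bbb
13th (minor 13th) → Fb

Ab C Eb Gb Bbb Fb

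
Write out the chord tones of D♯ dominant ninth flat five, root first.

D♯ dominant ninth flat five is a dominant ninth flat five built on D♯.
root → D♯
3rd (major 3rd) → F𝄪
5th (diminished 5th) → A
7th (minor 7th) → C♯
9th (major 9th) → E♯

D♯, F𝄪, A, C♯, E♯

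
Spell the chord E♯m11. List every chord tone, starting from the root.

E♯m11: minor eleventh on E♯.
root → E♯
3rd (minor 3rd) → G♯
5th (perfect 5th) → B♯
7th (minor 7th) → D♯
9th (major 9th) → F𝄪
11th (perfect 11th) → A♯

E♯  G♯  B♯  D♯  F𝄪  A♯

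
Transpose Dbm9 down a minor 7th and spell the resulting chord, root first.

A minor 7th down from D♭ is E♭, so the new chord is E♭ minor ninth.
- root: E♭
- minor 3rd: G♭
- perfect 5th: B♭
- minor 7th: D♭
- major 9th: F

E♭ G♭ B♭ D♭ F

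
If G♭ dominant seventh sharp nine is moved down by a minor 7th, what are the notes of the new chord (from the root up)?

A minor 7th down from Gb is Ab, so the new chord is Ab dominant seventh sharp nine.
Root: Ab
Major 3rd (3rd): C
Perfect 5th (5th): Eb
Minor 7th (7th): Gb
Augmented 9th (9th): B

Ab – C – Eb – Gb – B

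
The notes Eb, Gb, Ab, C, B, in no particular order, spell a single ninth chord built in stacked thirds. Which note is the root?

Ab

Arranged so that each adjacent pair is a third by letter name: Ab – C – Eb – Gb – B.
The bottom of that stack, Ab, is the root (this is Ab dominant seventh sharp nine).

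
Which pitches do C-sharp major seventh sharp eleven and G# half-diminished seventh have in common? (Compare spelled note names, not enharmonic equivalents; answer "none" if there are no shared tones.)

C-sharp major seventh sharp eleven = C-sharp, E-sharp, G-sharp, B-sharp, F-double-sharp.
G# half-diminished seventh = G-sharp, B, D, F-sharp.
Shared: G-sharp.

G-sharp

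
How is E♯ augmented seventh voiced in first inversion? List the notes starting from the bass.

G##, B##, D#, E#

In root position, E♯ augmented seventh is E#–G##–B##–D#.
First inversion puts the third (G##) in the bass.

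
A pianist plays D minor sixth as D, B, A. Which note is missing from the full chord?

F

D minor sixth = D, F, A, B. The voicing lacks the 3rd (minor 3rd), F.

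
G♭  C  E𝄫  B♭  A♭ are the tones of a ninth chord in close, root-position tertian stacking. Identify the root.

A♭

Stacking in thirds gives A♭ – C – E𝄫 – G♭ – B♭, so A♭ is the root — A♭ dominant ninth flat five.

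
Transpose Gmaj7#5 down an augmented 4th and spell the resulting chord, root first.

Db, F, A, C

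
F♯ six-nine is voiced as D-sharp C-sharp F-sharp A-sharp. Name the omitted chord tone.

G-sharp

The full F♯ six-nine chord is F-sharp, A-sharp, C-sharp, D-sharp, G-sharp.
Comparing with the voicing, the major 9th (9th) — G-sharp — is absent.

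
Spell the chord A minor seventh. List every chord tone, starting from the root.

Root A, quality minor seventh:
A — root
C — minor 3rd
E — perfect 5th
G — minor 7th

A, C, E, G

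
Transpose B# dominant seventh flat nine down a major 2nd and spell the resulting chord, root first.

A-sharp, C-double-sharp, E-sharp, G-sharp, B

A major 2nd down from B-sharp is A-sharp, so the new chord is A-sharp dominant seventh flat nine.
- root: A-sharp
- major 3rd: C-double-sharp
- perfect 5th: E-sharp
- minor 7th: G-sharp
- minor 9th: B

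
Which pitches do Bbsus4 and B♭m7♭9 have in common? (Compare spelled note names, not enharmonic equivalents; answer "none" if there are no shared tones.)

Bb, F

Bbsus4: Bb Eb F
B♭m7♭9: Bb Db F Ab Cb
Common to both → Bb, F.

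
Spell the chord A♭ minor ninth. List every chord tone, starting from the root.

Ab Cb Eb Gb Bb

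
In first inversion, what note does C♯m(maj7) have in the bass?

C♯m(maj7) = C#–E–G#–B#. First inversion → third in the bass = E.

E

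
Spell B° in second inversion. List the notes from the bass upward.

In root position, B° is B–D–F.
Second inversion puts the fifth (F) in the bass.

F  B  D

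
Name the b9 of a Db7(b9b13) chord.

Ebb

Db7(b9b13) is built on Db; its 9th is a minor 9th above the root.
A second above D uses the letter E, and the minor 9th above Db is Ebb.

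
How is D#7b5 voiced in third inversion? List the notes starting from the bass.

D#7b5 = D♯–F𝄪–A–C♯; third inversion → seventh (C♯) lowest.

C♯  D♯  F𝄪  A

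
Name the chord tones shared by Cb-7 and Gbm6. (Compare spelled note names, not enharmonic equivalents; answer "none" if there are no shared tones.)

Gb – Bbb

Cb-7: Cb Ebb Gb Bbb
Gbm6: Gb Bbb Db Eb
Common to both → Gb, Bbb.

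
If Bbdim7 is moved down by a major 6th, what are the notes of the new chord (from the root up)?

A major 6th down from Bb is Db, so the new chord is Db diminished seventh.
root → Db
3rd (minor 3rd) → Fb
5th (diminished 5th) → Abb
7th (diminished 7th) → Cbb

Db, Fb, Abb, Cbb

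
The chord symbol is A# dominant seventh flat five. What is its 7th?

G-sharp

A# dominant seventh flat five is built on A-sharp; its 7th is a minor 7th above the root.
A seventh above A uses the letter G, and the minor 7th above A-sharp is G-sharp.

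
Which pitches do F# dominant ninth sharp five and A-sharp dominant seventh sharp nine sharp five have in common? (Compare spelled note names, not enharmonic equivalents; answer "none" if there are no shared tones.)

F# dominant ninth sharp five = F-sharp, A-sharp, C-double-sharp, E, G-sharp.
A-sharp dominant seventh sharp nine sharp five = A-sharp, C-double-sharp, E-double-sharp, G-sharp, B-double-sharp.
Shared: A-sharp, C-double-sharp, G-sharp.

A-sharp  C-double-sharp  G-sharp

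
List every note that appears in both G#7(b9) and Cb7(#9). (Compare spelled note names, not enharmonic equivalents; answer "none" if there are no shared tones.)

G#7(b9): G♯ B♯ D♯ F♯ A
Cb7(#9): C♭ E♭ G♭ B𝄫 D
Common to both → none.

none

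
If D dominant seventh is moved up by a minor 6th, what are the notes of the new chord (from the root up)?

D up a minor 6th → Bb. New chord: Bb dominant seventh.
- root: Bb
- major 3rd: D
- perfect 5th: F
- minor 7th: Ab

Bb  D  F  Ab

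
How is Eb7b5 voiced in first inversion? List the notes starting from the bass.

Eb7b5 = Eb–G–Bbb–Db; first inversion → third (G) lowest.

G Bbb Db Eb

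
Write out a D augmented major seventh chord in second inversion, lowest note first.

A-sharp, C-sharp, D, F-sharp

In root position, D augmented major seventh is D–F-sharp–A-sharp–C-sharp.
Second inversion puts the fifth (A-sharp) in the bass.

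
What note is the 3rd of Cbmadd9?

Root of Cbmadd9 = Cb. The 3rd is a minor 3rd: Cb up a minor 3rd → Ebb.

Ebb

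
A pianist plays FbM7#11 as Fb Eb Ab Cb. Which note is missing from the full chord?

Bb

FbM7#11 = Fb, Ab, Cb, Eb, Bb. The voicing lacks the 11th (augmented 11th), Bb.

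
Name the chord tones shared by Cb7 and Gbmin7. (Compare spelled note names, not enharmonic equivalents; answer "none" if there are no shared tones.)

G♭, B𝄫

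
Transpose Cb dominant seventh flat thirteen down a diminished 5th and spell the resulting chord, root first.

F, A, C, E♭, D♭

Transposed root: C♭ → F (diminished 5th down). So we spell F dominant seventh flat thirteen:
F — root
A — major 3rd
C — perfect 5th
E♭ — minor 7th
D♭ — minor 13th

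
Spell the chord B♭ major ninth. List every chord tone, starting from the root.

B-flat, D, F, A, C

B♭ major ninth: major ninth on B-flat.
root → B-flat
3rd (major 3rd) → D
5th (perfect 5th) → F
7th (major 7th) → A
9th (major 9th) → C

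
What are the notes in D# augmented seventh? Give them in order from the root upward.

D-sharp – F-double-sharp – A-double-sharp – C-sharp

Root D-sharp, quality augmented seventh:
root → D-sharp
3rd (major 3rd) → F-double-sharp
5th (augmented 5th) → A-double-sharp
7th (minor 7th) → C-sharp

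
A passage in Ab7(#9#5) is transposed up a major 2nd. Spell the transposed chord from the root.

Bb D F# Ab C#

A major 2nd up from Ab is Bb, so the new chord is Bb dominant seventh sharp nine sharp five.
- root: Bb
- major 3rd: D
- augmented 5th: F#
- minor 7th: Ab
- augmented 9th: C#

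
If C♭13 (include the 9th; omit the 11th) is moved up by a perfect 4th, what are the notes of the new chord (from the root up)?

F♭ A♭ C♭ E𝄫 G♭ D♭

A perfect 4th up from C♭ is F♭, so the new chord is F♭ dominant thirteenth.
Root: F♭
Major 3rd (3rd): A♭
Perfect 5th (5th): C♭
Minor 7th (7th): E𝄫
Major 9th (9th): G♭
Major 13th (13th): D♭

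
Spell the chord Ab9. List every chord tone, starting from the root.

Ab, C, Eb, Gb, Bb

Ab9 is a dominant ninth built on Ab.
- root: Ab
- major 3rd: C
- perfect 5th: Eb
- minor 7th: Gb
- major 9th: Bb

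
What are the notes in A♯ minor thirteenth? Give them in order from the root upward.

Root A#, quality minor thirteenth:
Root: A#
Minor 3rd (3rd): C#
Perfect 5th (5th): E#
Minor 7th (7th): G#
Major 9th (9th): B#
Perfect 11th (11th): D#
Major 13th (13th): F##

A#, C#, E#, G#, B#, D#, F##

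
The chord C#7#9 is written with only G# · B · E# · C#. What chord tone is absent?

D##

C#7#9 = C#, E#, G#, B, D##. The voicing lacks the 9th (augmented 9th), D##.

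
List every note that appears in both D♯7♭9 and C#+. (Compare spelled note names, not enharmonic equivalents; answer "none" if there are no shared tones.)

D♯7♭9 = D♯, F𝄪, A♯, C♯, E.
C#+ = C♯, E♯, G𝄪.
Shared: C♯.

C♯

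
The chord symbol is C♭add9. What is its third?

C♭add9 is built on C♭; its 3rd is a major 3rd above the root.
A third above C uses the letter E, and the major 3rd above C♭ is E♭.

E♭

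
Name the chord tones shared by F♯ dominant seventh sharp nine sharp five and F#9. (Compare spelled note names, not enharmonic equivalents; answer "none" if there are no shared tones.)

F♯, A♯, E

F♯ dominant seventh sharp nine sharp five = F♯, A♯, C𝄪, E, G𝄪.
F#9 = F♯, A♯, C♯, E, G♯.
Shared: F♯, A♯, E.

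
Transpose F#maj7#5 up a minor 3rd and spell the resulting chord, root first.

A, C#, E#, G#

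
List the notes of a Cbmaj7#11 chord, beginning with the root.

Cbmaj7#11: major seventh sharp eleven on Cb.
Root: Cb
Major 3rd (3rd): Eb
Perfect 5th (5th): Gb
Major 7th (7th): Bb
Augmented 11th (11th): F

Cb – Eb – Gb – Bb – F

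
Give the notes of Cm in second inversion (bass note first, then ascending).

G C Eb

Cm = C–Eb–G; second inversion → fifth (G) lowest.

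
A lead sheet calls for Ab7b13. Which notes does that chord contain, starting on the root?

Ab C Eb Gb Fb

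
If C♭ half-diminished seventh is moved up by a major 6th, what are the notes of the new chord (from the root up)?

A♭ – C♭ – E𝄫 – G♭

C♭ up a major 6th → A♭. New chord: A♭ half-diminished seventh.
A♭ — root
C♭ — minor 3rd
E𝄫 — diminished 5th
G♭ — minor 7th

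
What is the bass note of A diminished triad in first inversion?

C

A diminished triad in root position is A–C–E-flat.
First inversion places the third in the bass, which is C.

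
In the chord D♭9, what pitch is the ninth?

Root of D♭9 = Db. The 9th is a major 9th: Db up a major 9th → Eb.

Eb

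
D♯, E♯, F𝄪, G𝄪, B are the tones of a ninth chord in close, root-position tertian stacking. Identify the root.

E♯

Stacking in thirds gives E♯ – G𝄪 – B – D♯ – F𝄪, so E♯ is the root — E♯ dominant ninth flat five.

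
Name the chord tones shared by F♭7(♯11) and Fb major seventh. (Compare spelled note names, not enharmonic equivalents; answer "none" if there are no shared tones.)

Fb Ab Cb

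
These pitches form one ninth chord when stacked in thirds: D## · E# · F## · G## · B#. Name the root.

Stacking in thirds gives E# – G## – B# – D## – F##, so E# is the root — E# major ninth.

E#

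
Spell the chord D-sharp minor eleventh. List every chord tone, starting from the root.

D-sharp F-sharp A-sharp C-sharp E-sharp G-sharp

D-sharp minor eleventh: minor eleventh on D-sharp.
Root: D-sharp
Minor 3rd (3rd): F-sharp
Perfect 5th (5th): A-sharp
Minor 7th (7th): C-sharp
Major 9th (9th): E-sharp
Perfect 11th (11th): G-sharp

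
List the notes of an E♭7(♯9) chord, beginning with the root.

Eb, G, Bb, Db, F#

Root Eb, quality dominant seventh sharp nine:
- root: Eb
- major 3rd: G
- perfect 5th: Bb
- minor 7th: Db
- augmented 9th: F#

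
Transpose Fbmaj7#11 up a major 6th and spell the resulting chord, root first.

Db, F, Ab, C, G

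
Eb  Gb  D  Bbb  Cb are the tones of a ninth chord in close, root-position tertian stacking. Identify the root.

Cb

Arranged so that each adjacent pair is a third by letter name: Cb – Eb – Gb – Bbb – D.
The bottom of that stack, Cb, is the root (this is Cb dominant seventh sharp nine).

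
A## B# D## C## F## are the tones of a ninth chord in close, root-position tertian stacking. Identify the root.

Arranged so that each adjacent pair is a third by letter name: B# – D## – F## – A## – C##.
The bottom of that stack, B#, is the root (this is B# major ninth).

B#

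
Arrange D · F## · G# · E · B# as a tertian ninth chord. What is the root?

Stacking in thirds gives E – G# – B# – D – F##, so E is the root — E dominant seventh sharp nine sharp five.

E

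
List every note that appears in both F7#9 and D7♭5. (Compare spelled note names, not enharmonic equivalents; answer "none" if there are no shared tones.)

F7#9 = F, A, C, Eb, G#.
D7♭5 = D, F#, Ab, C.
Shared: C.

C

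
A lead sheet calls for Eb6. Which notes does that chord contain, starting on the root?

Eb6 is a major sixth built on Eb.
- root: Eb
- major 3rd: G
- perfect 5th: Bb
- major 6th: C

Eb G Bb C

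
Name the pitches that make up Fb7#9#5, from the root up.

Fb – Ab – C – Ebb – G

Root Fb, quality dominant seventh sharp nine sharp five:
root → Fb
3rd (major 3rd) → Ab
5th (augmented 5th) → C
7th (minor 7th) → Ebb
9th (augmented 9th) → G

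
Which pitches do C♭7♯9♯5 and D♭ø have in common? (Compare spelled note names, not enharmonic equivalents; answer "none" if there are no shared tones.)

C♭7♯9♯5 = Cb, Eb, G, Bbb, D.
D♭ø = Db, Fb, Abb, Cb.
Shared: Cb.

Cb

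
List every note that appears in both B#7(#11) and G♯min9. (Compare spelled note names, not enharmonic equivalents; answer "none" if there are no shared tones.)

A#

B#7(#11): B# D## F## A# E##
G♯min9: G# B D# F# A#
Common to both → A#.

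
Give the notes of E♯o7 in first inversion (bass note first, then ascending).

G#  B  D  E#

E♯o7 = E#–G#–B–D; first inversion → third (G#) lowest.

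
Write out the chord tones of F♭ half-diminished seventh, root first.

F♭ half-diminished seventh is a half-diminished seventh built on F-flat.
F-flat — root
A-double-flat — minor 3rd
C-double-flat — diminished 5th
E-double-flat — minor 7th

F-flat, A-double-flat, C-double-flat, E-double-flat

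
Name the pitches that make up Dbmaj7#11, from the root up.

Dbmaj7#11: major seventh sharp eleven on Db.
Db — root
F — major 3rd
Ab — perfect 5th
C — major 7th
G — augmented 11th

Db, F, Ab, C, G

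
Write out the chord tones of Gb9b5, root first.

Gb  Bb  Dbb  Fb  Ab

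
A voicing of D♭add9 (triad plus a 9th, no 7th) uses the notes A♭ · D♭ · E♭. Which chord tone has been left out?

F

D♭add9 = D♭, F, A♭, E♭. The voicing lacks the 3rd (major 3rd), F.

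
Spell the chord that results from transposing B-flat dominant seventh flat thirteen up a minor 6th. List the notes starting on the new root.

G-flat B-flat D-flat F-flat E-double-flat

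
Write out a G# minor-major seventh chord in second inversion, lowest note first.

In root position, G# minor-major seventh is G-sharp–B–D-sharp–F-double-sharp.
Second inversion puts the fifth (D-sharp) in the bass.

D-sharp – F-double-sharp – G-sharp – B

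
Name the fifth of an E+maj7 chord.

B#

Root of E+maj7 = E. The 5th is an augmented 5th: E up an augmented 5th → B#.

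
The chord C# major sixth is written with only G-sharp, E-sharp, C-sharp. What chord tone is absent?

A-sharp

The full C# major sixth chord is C-sharp, E-sharp, G-sharp, A-sharp.
Comparing with the voicing, the major 6th (6th) — A-sharp — is absent.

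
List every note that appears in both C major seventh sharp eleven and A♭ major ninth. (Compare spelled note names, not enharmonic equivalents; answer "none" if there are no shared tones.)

C  G

C major seventh sharp eleven: C E G B F-sharp
A♭ major ninth: A-flat C E-flat G B-flat
Common to both → C, G.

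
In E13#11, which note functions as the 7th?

E13#11 is built on E; its 7th is a minor 7th above the root.
A seventh above E uses the letter D, and the minor 7th above E is D.

D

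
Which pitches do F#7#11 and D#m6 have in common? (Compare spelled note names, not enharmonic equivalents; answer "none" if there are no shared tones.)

F#  A#  B#

F#7#11 = F#, A#, C#, E, B#.
D#m6 = D#, F#, A#, B#.
Shared: F#, A#, B#.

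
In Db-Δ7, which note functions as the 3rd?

F♭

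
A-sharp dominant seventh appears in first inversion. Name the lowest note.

A-sharp dominant seventh = A#–C##–E#–G#. First inversion → third in the bass = C##.

C##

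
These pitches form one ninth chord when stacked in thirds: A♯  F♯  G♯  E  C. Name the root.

F♯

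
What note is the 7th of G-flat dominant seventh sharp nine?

F-flat

G-flat dominant seventh sharp nine is built on G-flat; its 7th is a minor 7th above the root.
A seventh above G uses the letter F, and the minor 7th above G-flat is F-flat.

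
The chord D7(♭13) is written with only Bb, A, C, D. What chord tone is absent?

F#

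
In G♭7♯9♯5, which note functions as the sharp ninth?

A

Root of G♭7♯9♯5 = G♭. The 9th is an augmented 9th: G♭ up an augmented 9th → A.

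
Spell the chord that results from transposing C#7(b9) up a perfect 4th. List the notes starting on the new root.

F#, A#, C#, E, G

Transposed root: C# → F# (perfect 4th up). So we spell F# dominant seventh flat nine:
root → F#
3rd (major 3rd) → A#
5th (perfect 5th) → C#
7th (minor 7th) → E
9th (minor 9th) → G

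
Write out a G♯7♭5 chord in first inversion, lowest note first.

B♯ – D – F♯ – G♯

In root position, G♯7♭5 is G♯–B♯–D–F♯.
First inversion puts the third (B♯) in the bass.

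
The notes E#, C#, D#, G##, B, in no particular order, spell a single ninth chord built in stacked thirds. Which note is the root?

C#

Arranged so that each adjacent pair is a third by letter name: C# – E# – G## – B – D#.
The bottom of that stack, C#, is the root (this is C# dominant ninth sharp five).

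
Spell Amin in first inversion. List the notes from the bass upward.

Amin = A–C–E; first inversion → third (C) lowest.

C, E, A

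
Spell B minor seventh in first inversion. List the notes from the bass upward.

D F-sharp A B

B minor seventh = B–D–F-sharp–A; first inversion → third (D) lowest.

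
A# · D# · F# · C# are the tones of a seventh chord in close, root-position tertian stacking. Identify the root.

D#

Arranged so that each adjacent pair is a third by letter name: D# – F# – A# – C#.
The bottom of that stack, D#, is the root (this is D# minor seventh).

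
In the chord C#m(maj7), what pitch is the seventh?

Root of C#m(maj7) = C♯. The 7th is a major 7th: C♯ up a major 7th → B♯.

B♯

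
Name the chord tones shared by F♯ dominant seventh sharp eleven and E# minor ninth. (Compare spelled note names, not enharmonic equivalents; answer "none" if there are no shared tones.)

F♯ dominant seventh sharp eleven = F#, A#, C#, E, B#.
E# minor ninth = E#, G#, B#, D#, F##.
Shared: B#.

B#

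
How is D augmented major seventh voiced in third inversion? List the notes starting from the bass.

D augmented major seventh = D–F#–A#–C#; third inversion → seventh (C#) lowest.

C#, D, F#, A#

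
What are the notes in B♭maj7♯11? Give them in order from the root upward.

Bb – D – F – A – E

Root Bb, quality major seventh sharp eleven:
- root: Bb
- major 3rd: D
- perfect 5th: F
- major 7th: A
- augmented 11th: E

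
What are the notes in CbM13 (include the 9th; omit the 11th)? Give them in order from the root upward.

Root Cb, quality major thirteenth:
root → Cb
3rd (major 3rd) → Eb
5th (perfect 5th) → Gb
7th (major 7th) → Bb
9th (major 9th) → Db
13th (major 13th) → Ab

Cb, Eb, Gb, Bb, Db, Ab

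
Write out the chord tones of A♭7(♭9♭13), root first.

Ab, C, Eb, Gb, Bbb, Fb

A♭7(♭9♭13): dominant seventh flat nine flat thirteen on Ab.
root → Ab
3rd (major 3rd) → C
5th (perfect 5th) → Eb
7th (minor 7th) → Gb
9th (minor 9th) → Bbb
13th (minor 13th) → Fb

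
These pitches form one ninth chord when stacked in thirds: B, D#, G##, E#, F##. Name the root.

E#

Stacking in thirds gives E# – G## – B – D# – F##, so E# is the root — E# dominant ninth flat five.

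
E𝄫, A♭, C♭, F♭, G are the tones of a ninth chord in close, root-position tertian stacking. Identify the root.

F♭

Stacking in thirds gives F♭ – A♭ – C♭ – E𝄫 – G, so F♭ is the root — F♭ dominant seventh sharp nine.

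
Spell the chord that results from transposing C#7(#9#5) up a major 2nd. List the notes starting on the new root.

D#, F##, A##, C#, E##

A major 2nd up from C# is D#, so the new chord is D# dominant seventh sharp nine sharp five.
D# — root
F## — major 3rd
A## — augmented 5th
C# — minor 7th
E## — augmented 9th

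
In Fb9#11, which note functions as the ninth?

Gb

Fb9#11 is built on Fb; its 9th is a major 9th above the root.
A second above F uses the letter G, and the major 9th above Fb is Gb.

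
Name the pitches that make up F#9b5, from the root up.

F#, A#, C, E, G#

F#9b5 is a dominant ninth flat five built on F#.
Root: F#
Major 3rd (3rd): A#
Diminished 5th (5th): C
Minor 7th (7th): E
Major 9th (9th): G#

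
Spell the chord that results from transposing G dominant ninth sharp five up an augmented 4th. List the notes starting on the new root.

G up an augmented 4th → C#. New chord: C# dominant ninth sharp five.
root → C#
3rd (major 3rd) → E#
5th (augmented 5th) → G##
7th (minor 7th) → B
9th (major 9th) → D#

C#, E#, G##, B, D#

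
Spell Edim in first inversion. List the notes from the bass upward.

G, Bb, E

Edim = E–G–Bb; first inversion → third (G) lowest.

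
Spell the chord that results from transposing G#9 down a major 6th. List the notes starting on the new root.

Transposed root: G# → B (major 6th down). So we spell B dominant ninth:
- root: B
- major 3rd: D#
- perfect 5th: F#
- minor 7th: A
- major 9th: C#

B – D# – F# – A – C#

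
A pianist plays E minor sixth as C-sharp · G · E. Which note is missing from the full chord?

The full E minor sixth chord is E, G, B, C-sharp.
Comparing with the voicing, the perfect 5th (5th) — B — is absent.

B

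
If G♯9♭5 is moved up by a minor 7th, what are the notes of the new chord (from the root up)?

F# A# C E G#

Transposed root: G# → F# (minor 7th up). So we spell F# dominant ninth flat five:
Root: F#
Major 3rd (3rd): A#
Diminished 5th (5th): C
Minor 7th (7th): E
Major 9th (9th): G#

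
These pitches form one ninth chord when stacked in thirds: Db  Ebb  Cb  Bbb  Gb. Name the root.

Arranged so that each adjacent pair is a third by letter name: Cb – Ebb – Gb – Bbb – Db.
The bottom of that stack, Cb, is the root (this is Cb minor ninth).

Cb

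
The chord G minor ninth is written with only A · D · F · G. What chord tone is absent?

B-flat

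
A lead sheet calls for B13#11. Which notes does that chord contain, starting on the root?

B13#11: dominant thirteenth sharp eleven on B.
B — root
D# — major 3rd
F# — perfect 5th
A — minor 7th
C# — major 9th
E# — augmented 11th
G# — major 13th

B – D# – F# – A – C# – E# – G#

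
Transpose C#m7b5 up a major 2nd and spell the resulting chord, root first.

D♯ – F♯ – A – C♯

Transposed root: C♯ → D♯ (major 2nd up). So we spell D♯ half-diminished seventh:
D♯ — root
F♯ — minor 3rd
A — diminished 5th
C♯ — minor 7th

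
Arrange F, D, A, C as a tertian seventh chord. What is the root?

Stacking in thirds gives D – F – A – C, so D is the root — D minor seventh.

D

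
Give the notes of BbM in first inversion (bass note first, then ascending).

D, F, Bb

BbM = Bb–D–F; first inversion → third (D) lowest.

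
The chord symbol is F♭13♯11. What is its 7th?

F♭13♯11 is built on Fb; its 7th is a minor 7th above the root.
A seventh above F uses the letter E, and the minor 7th above Fb is Ebb.

Ebb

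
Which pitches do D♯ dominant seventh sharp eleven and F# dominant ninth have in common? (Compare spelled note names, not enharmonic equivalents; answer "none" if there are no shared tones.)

A-sharp  C-sharp

D♯ dominant seventh sharp eleven = D-sharp, F-double-sharp, A-sharp, C-sharp, G-double-sharp.
F# dominant ninth = F-sharp, A-sharp, C-sharp, E, G-sharp.
Shared: A-sharp, C-sharp.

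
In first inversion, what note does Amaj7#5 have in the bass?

C♯

Amaj7#5 in root position is A–C♯–E♯–G♯.
First inversion places the third in the bass, which is C♯.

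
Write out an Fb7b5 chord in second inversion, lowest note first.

Cbb  Ebb  Fb  Ab

Fb7b5 = Fb–Ab–Cbb–Ebb; second inversion → fifth (Cbb) lowest.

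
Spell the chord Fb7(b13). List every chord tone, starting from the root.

F♭, A♭, C♭, E𝄫, D𝄫

Fb7(b13): dominant seventh flat thirteen on F♭.
root → F♭
3rd (major 3rd) → A♭
5th (perfect 5th) → C♭
7th (minor 7th) → E𝄫
13th (minor 13th) → D𝄫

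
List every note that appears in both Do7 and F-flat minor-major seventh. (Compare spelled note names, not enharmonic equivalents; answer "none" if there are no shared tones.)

Do7 = D, F, Ab, Cb.
F-flat minor-major seventh = Fb, Abb, Cb, Eb.
Shared: Cb.

Cb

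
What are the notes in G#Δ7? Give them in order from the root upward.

G#Δ7: major seventh on G#.
Root: G#
Major 3rd (3rd): B#
Perfect 5th (5th): D#
Major 7th (7th): F##

G#  B#  D#  F##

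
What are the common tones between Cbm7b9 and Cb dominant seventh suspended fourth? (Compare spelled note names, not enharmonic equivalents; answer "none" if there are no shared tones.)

Cbm7b9: Cb Ebb Gb Bbb Dbb
Cb dominant seventh suspended fourth: Cb Fb Gb Bbb
Common to both → Cb, Gb, Bbb.

Cb – Gb – Bbb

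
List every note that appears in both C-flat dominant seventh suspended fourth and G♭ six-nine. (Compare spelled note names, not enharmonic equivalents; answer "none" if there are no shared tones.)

G-flat

C-flat dominant seventh suspended fourth: C-flat F-flat G-flat B-double-flat
G♭ six-nine: G-flat B-flat D-flat E-flat A-flat
Common to both → G-flat.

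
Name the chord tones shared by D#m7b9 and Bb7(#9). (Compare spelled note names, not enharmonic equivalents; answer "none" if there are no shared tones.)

D#m7b9 = D#, F#, A#, C#, E.
Bb7(#9) = Bb, D, F, Ab, C#.
Shared: C#.

C#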